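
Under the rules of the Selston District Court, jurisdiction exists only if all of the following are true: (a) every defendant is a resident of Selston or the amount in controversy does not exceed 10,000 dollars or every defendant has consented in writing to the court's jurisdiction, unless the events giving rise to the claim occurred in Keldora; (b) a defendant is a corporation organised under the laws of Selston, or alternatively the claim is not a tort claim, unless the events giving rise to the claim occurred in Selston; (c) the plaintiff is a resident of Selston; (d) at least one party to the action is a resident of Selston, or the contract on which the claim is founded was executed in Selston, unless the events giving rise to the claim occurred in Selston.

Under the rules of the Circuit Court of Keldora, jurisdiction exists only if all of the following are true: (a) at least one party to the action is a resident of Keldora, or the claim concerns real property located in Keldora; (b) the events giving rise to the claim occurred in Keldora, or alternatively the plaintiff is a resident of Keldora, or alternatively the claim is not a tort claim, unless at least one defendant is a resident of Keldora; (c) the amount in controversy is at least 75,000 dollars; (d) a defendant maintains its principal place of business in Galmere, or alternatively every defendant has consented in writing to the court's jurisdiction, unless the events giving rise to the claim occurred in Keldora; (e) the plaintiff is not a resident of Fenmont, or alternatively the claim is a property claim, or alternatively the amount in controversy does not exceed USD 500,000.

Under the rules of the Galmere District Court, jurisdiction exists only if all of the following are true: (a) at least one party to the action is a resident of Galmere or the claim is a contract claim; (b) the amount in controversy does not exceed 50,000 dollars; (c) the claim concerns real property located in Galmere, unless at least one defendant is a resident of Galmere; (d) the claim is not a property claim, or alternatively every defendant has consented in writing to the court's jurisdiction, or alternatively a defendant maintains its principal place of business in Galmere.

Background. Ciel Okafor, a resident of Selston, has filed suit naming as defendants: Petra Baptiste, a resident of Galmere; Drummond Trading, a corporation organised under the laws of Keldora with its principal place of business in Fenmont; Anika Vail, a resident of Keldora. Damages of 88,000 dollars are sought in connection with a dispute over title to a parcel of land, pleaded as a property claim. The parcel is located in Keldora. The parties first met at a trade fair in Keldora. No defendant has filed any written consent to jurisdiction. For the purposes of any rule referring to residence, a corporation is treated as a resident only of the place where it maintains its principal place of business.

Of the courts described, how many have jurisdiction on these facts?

The Selston District Court:
  (a) The defendants reside as follows — Petra Baptiste in Galmere, Drummond Trading in Fenmont, Anika Vail in Keldora — not all in Selston; the amount in controversy is $88,000, above the $10,000 ceiling; no such written consent has been filed — none of the alternatives is met. However, the operative events occurred in Keldora, so the 'unless' proviso supplies this condition. Condition met.
  (b) The claim is a property claim, not a tort claim, so this disjunct is met. Condition met.
  (c) The plaintiff resides in Selston. Met.
  (d) Ciel Okafor resides in Selston, so one alternative holds. Satisfied.
  → Every requirement is satisfied — jurisdiction.
The Circuit Court of Keldora:
  (a) Anika Vail resides in Keldora — that alternative is enough. Met.
  (b) The operative events occurred in Keldora — that alternative is enough. Satisfied.
  (c) The amount in controversy is 88,000 dollars, which meets the $75,000 floor. Met.
  (d) The corporate defendant(s) have their principal place of business in Fenmont, not Galmere; no such written consent has been filed — none of the alternatives is met. However, the operative events occurred in Keldora, so the 'unless' proviso supplies this condition. Condition met.
  (e) The plaintiff resides in Selston, which is not Fenmont, so one alternative holds. Condition met.
  → All conditions met; jurisdiction exists.
The Galmere District Court:
  (a) Petra Baptiste resides in Galmere, which satisfies one of the alternatives. Condition met.
  (b) The amount in controversy is $88,000, above the USD 50,000 ceiling. Fails.
  (c) The property lies in Keldora, not Galmere. The proviso rescues it, though: Petra Baptiste resides in Galmere. Satisfied.
  (d) The claim is a property claim; no such written consent has been filed; the corporate defendant(s) have their principal place of business in Fenmont, not Galmere — no alternative holds. Fails.
  → The court lacks jurisdiction.
Courts with jurisdiction: the Selston District Court, the Circuit Court of Keldora — 2 in total.

2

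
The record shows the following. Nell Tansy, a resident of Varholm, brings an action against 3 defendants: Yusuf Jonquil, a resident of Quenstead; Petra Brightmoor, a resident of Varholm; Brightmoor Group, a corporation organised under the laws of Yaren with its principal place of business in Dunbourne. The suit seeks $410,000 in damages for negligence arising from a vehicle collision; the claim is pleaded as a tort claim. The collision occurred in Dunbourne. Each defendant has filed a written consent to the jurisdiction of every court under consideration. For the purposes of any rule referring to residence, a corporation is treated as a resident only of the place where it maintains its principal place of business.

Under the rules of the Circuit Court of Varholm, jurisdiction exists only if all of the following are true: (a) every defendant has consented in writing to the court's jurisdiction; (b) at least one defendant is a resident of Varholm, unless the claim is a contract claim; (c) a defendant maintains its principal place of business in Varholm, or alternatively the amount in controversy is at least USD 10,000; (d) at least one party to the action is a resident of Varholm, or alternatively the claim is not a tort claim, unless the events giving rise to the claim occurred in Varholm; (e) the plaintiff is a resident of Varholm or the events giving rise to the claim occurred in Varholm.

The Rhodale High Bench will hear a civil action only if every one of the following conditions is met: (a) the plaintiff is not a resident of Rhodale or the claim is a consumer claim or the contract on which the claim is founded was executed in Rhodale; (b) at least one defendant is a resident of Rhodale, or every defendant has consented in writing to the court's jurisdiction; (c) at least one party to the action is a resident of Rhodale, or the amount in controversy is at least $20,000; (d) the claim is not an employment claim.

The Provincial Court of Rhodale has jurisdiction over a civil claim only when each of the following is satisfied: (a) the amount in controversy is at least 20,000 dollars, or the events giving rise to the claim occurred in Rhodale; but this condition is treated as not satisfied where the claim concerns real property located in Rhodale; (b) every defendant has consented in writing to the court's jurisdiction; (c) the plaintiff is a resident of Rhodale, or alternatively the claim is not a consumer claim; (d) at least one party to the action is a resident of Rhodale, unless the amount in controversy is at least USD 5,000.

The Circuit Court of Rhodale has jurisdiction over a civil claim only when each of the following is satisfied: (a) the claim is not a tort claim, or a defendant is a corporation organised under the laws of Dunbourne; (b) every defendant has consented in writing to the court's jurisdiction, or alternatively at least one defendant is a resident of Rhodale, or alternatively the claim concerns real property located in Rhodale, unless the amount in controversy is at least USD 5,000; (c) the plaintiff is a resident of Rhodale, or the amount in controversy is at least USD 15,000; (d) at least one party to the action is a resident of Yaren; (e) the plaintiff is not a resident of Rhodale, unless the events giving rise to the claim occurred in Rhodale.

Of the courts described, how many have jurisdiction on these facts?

3

The Circuit Court of Varholm:
  (a) Every defendant has filed written consent. Condition met.
  (b) Petra Brightmoor resides in Varholm. Condition met.
  (c) The amount in controversy is 410,000 dollars, which meets the $10,000 floor, so one alternative holds. Met.
  (d) Nell Tansy resides in Varholm — that alternative is enough. Condition met.
  (e) The plaintiff resides in Varholm, so one alternative holds. Condition met.
  → The court has jurisdiction.
The Rhodale High Bench:
  (a) The plaintiff resides in Varholm, which is not Rhodale, which satisfies one of the alternatives. Satisfied.
  (b) Every defendant has filed written consent, so this disjunct is met. Condition met.
  (c) The amount in controversy is 410,000 dollars, which meets the $20,000 floor, so one alternative holds. Condition met.
  (d) The claim is a tort claim, not an employment claim. Met.
  → Every requirement is satisfied — jurisdiction.
The Provincial Court of Rhodale:
  (a) The amount in controversy is USD 410,000, which meets the 20,000 dollars floor — that alternative is enough. The exception is not triggered, since the claim does not concern real property. Satisfied.
  (b) Every defendant has filed written consent. Met.
  (c) The claim is a tort claim, not a consumer claim, which satisfies one of the alternatives. Met.
  (d) No party resides in Rhodale. However, the amount in controversy is 410,000 dollars, which meets the USD 5,000 floor, so the 'unless' proviso supplies this condition. Condition met.
  → The court has jurisdiction.
The Circuit Court of Rhodale:
  (a) The claim is a tort claim; the corporate defendant(s) are organised in Yaren, not Dunbourne — no alternative holds. Not met.
  (b) Every defendant has filed written consent, so this disjunct is met. Satisfied.
  (c) The amount in controversy is USD 410,000, which meets the 15,000 dollars floor, which satisfies one of the alternatives. Satisfied.
  (d) No party resides in Yaren. Not met.
  (e) The plaintiff resides in Varholm, which is not Rhodale. Met.
  → At least one condition fails; no jurisdiction.
Courts with jurisdiction: the Circuit Court of Varholm, the Rhodale High Bench, the Provincial Court of Rhodale — 3 in total.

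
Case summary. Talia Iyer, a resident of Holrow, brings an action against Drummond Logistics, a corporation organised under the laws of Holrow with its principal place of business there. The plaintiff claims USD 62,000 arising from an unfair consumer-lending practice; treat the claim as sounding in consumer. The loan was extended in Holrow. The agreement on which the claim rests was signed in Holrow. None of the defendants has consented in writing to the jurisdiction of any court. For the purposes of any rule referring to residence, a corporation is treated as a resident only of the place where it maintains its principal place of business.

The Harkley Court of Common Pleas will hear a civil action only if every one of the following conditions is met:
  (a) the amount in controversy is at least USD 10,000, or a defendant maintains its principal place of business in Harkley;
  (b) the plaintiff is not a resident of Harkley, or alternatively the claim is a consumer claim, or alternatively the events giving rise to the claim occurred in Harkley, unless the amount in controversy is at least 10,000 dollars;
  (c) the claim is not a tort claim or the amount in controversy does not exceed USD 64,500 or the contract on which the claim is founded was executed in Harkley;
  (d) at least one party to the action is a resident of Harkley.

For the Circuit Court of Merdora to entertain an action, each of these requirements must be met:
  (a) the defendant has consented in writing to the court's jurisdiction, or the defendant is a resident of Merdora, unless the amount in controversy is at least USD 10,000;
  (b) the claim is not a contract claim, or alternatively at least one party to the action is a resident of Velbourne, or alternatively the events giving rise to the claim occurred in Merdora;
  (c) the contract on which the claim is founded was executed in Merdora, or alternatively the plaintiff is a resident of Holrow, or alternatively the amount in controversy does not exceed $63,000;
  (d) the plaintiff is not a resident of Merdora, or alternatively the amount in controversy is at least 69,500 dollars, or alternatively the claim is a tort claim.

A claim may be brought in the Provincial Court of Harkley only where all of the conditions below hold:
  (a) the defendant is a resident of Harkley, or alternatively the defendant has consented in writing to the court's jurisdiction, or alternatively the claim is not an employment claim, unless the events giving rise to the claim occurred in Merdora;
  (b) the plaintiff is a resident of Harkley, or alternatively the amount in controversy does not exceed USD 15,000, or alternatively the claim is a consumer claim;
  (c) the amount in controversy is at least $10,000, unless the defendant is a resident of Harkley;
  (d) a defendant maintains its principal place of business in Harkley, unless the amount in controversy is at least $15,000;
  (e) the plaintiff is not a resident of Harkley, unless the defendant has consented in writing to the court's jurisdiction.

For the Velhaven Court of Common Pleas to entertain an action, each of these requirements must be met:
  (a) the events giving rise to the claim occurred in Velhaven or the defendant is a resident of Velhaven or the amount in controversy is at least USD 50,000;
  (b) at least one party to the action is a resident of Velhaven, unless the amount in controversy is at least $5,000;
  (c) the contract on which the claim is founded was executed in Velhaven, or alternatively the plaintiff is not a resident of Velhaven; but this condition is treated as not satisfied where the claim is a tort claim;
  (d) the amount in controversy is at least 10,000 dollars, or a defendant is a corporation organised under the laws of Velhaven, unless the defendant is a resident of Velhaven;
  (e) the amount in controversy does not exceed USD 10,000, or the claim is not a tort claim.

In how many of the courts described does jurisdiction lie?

The Harkley Court of Common Pleas:
  (a) The amount in controversy is 62,000 dollars, which meets the USD 10,000 floor — that alternative is enough. Met.
  (b) The plaintiff resides in Holrow, which is not Harkley, which satisfies one of the alternatives. Condition met.
  (c) The claim is a consumer claim, not a tort claim — that alternative is enough. Satisfied.
  (d) No party resides in Harkley. Condition not met.
  → The court lacks jurisdiction.
The Circuit Court of Merdora:
  (a) No such written consent has been filed; the defendant resides in Holrow, not Merdora — no alternative holds. But the amount in controversy is USD 62,000, which meets the 10,000 dollars floor, and the 'unless' clause therefore excuses the requirement. Met.
  (b) The claim is a consumer claim, not a contract claim, so one alternative holds. Met.
  (c) The plaintiff resides in Holrow, so one alternative holds. Met.
  (d) The plaintiff resides in Holrow, which is not Merdora, so one alternative holds. Satisfied.
  → Every requirement is satisfied — jurisdiction.
The Provincial Court of Harkley:
  (a) The claim is a consumer claim, not an employment claim, which satisfies one of the alternatives. Satisfied.
  (b) The claim is a consumer claim, which satisfies one of the alternatives. Condition met.
  (c) The amount in controversy is 62,000 dollars, which meets the $10,000 floor. Met.
  (d) The corporate defendant(s) have their principal place of business in Holrow, not Harkley. The proviso rescues it, though: the amount in controversy is $62,000, which meets the $15,000 floor. Satisfied.
  (e) The plaintiff resides in Holrow, which is not Harkley. Met.
  → Every requirement is satisfied — jurisdiction.
The Velhaven Court of Common Pleas:
  (a) The amount in controversy is $62,000, which meets the 50,000 dollars floor, so this disjunct is met. Condition met.
  (b) No party resides in Velhaven. However, the amount in controversy is USD 62,000, which meets the $5,000 floor, so the 'unless' proviso supplies this condition. Met.
  (c) The plaintiff resides in Holrow, which is not Velhaven, so one alternative holds. The exception is not triggered, since the claim is a consumer claim, not a tort claim. Condition met.
  (d) The amount in controversy is 62,000 dollars, which meets the $10,000 floor, so this disjunct is met. Met.
  (e) The claim is a consumer claim, not a tort claim, so this disjunct is met. Met.
  → All conditions met; jurisdiction exists.
Courts with jurisdiction: the Circuit Court of Merdora, the Provincial Court of Harkley, the Velhaven Court of Common Pleas — 3 in total.

3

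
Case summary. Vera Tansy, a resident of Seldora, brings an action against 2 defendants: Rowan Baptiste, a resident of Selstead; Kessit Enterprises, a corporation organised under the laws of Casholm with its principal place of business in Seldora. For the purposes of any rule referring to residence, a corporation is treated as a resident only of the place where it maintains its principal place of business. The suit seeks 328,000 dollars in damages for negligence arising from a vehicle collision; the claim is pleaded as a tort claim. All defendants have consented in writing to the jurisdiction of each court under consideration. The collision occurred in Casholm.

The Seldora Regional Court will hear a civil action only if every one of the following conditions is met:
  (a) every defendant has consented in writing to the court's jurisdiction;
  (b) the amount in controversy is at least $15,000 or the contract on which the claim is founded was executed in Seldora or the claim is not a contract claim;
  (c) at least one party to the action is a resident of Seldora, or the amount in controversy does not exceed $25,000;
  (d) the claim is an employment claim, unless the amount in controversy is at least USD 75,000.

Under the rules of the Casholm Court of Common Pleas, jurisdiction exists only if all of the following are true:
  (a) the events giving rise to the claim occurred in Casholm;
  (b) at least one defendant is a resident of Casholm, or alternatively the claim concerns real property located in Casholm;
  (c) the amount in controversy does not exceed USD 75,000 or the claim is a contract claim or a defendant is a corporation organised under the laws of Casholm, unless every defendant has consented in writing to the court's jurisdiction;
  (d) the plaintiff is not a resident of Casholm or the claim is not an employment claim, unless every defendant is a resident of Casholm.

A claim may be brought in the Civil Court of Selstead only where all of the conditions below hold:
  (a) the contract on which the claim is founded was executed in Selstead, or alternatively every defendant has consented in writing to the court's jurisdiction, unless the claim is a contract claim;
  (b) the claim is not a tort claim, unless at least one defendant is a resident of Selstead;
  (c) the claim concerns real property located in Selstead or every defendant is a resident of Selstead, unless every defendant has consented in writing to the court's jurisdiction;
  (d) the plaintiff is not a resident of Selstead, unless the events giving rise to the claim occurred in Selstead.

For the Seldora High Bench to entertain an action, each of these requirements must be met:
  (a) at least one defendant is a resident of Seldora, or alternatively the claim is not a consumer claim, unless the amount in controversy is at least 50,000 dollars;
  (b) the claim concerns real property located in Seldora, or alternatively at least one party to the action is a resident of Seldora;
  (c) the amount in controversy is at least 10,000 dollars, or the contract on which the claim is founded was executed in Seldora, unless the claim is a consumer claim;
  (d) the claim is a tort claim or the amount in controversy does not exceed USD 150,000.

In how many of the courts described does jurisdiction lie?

The Seldora Regional Court:
  (a) Every defendant has filed written consent. Satisfied.
  (b) The amount in controversy is 328,000 dollars, which meets the USD 15,000 floor, so one alternative holds. Met.
  (c) Vera Tansy resides in Seldora, so one alternative holds. Met.
  (d) The claim is a tort claim, not an employment claim. However, the amount in controversy is 328,000 dollars, which meets the USD 75,000 floor, so the 'unless' proviso supplies this condition. Met.
  → Every requirement is satisfied — jurisdiction.
The Casholm Court of Common Pleas:
  (a) The operative events occurred in Casholm. Met.
  (b) No defendant resides in Casholm (they reside in Selstead, Seldora); the claim does not concern real property — none of the alternatives is met. Not satisfied.
  (c) Kessit Enterprises is organised under the laws of Casholm, so one alternative holds. Condition met.
  (d) The plaintiff resides in Seldora, which is not Casholm, so one alternative holds. Satisfied.
  → At least one condition fails; no jurisdiction.
The Civil Court of Selstead:
  (a) Every defendant has filed written consent, so this disjunct is met. Satisfied.
  (b) The claim is a tort claim. However, Rowan Baptiste resides in Selstead, so the 'unless' proviso supplies this condition. Satisfied.
  (c) The claim does not concern real property; the defendants reside as follows — Rowan Baptiste in Selstead, Kessit Enterprises in Seldora — not all in Selstead — none of the alternatives is met. However, every defendant has filed written consent, so the 'unless' proviso supplies this condition. Satisfied.
  (d) The plaintiff resides in Seldora, which is not Selstead. Condition met.
  → All conditions met; jurisdiction exists.
The Seldora High Bench:
  (a) Kessit Enterprises resides in Seldora, so this disjunct is met. Satisfied.
  (b) Vera Tansy resides in Seldora — that alternative is enough. Satisfied.
  (c) The amount in controversy is $328,000, which meets the $10,000 floor, so this disjunct is met. Condition met.
  (d) The claim is a tort claim, which satisfies one of the alternatives. Met.
  → The court has jurisdiction.
Courts with jurisdiction: the Seldora Regional Court, the Civil Court of Selstead, the Seldora High Bench — 3 in total.

3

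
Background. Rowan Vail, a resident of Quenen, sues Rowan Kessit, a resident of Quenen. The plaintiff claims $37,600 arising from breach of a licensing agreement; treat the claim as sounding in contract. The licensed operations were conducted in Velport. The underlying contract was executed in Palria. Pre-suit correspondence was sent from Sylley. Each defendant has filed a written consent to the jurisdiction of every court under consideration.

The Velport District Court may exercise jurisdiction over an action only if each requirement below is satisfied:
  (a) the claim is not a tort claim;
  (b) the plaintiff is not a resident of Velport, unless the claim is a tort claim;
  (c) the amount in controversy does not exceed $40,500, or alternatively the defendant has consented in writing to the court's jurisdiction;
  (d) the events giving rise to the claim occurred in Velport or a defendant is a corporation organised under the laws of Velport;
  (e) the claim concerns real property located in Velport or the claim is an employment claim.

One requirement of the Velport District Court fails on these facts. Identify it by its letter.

(e)

The Velport District Court:
  (a) The claim is a contract claim, not a tort claim. Condition met.
  (b) The plaintiff resides in Quenen, which is not Velport. Condition met.
  (c) The amount in controversy is $37,600, within the USD 40,500 ceiling, which satisfies one of the alternatives. Met.
  (d) The operative events occurred in Velport, so this disjunct is met. Satisfied.
  (e) The claim does not concern real property; the claim is a contract claim, not an employment claim — no alternative holds. Not satisfied.
Only condition (e) fails.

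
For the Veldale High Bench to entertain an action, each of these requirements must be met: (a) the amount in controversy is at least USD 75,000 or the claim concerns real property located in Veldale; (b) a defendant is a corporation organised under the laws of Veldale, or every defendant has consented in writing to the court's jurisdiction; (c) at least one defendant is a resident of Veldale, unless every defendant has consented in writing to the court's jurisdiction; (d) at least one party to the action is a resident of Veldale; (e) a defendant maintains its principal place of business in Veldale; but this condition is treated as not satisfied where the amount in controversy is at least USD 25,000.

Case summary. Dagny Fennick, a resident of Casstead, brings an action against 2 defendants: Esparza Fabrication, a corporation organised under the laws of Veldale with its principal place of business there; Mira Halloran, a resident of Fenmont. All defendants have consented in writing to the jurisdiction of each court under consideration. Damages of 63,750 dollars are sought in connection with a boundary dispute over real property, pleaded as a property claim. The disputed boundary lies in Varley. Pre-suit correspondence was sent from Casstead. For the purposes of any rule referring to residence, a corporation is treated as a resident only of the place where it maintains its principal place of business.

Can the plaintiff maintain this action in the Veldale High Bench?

No

The Veldale High Bench:
  (a) The amount in controversy is USD 63,750, below the USD 75,000 floor; the property lies in Varley, not Veldale — none of the alternatives is met. Condition not met.
  (b) Esparza Fabrication is organised under the laws of Veldale, which satisfies one of the alternatives. Met.
  (c) Esparza Fabrication resides in Veldale. Condition met.
  (d) Esparza Fabrication resides in Veldale. Condition met.
  (e) Esparza Fabrication has its principal place of business in Veldale. But the carve-out bites: the amount in controversy is USD 63,750, which meets the USD 25,000 floor. Condition not met.
  → No jurisdiction.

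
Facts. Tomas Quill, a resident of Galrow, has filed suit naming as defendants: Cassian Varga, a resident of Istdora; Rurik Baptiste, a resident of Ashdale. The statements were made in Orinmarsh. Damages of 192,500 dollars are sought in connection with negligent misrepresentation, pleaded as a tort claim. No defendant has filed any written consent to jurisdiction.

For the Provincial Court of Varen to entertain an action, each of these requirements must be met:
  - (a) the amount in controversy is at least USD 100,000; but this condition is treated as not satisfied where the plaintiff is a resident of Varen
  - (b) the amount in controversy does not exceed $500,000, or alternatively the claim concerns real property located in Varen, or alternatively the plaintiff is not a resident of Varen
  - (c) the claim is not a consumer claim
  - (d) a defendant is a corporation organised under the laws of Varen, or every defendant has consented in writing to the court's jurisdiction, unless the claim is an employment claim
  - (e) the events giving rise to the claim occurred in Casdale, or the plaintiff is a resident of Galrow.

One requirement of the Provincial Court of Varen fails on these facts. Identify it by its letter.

The Provincial Court of Varen:
  (a) The amount in controversy is 192,500 dollars, which meets the $100,000 floor. And the carve-out is inapplicable — the plaintiff resides in Galrow, not Varen. Satisfied.
  (b) The amount in controversy is 192,500 dollars, within the USD 500,000 ceiling, which satisfies one of the alternatives. Condition met.
  (c) The claim is a tort claim, not a consumer claim. Satisfied.
  (d) No defendant is a corporation; no such written consent has been filed — every alternative fails. And the claim is a tort claim, not an employment claim, so the proviso does not save it. Fails.
  (e) The plaintiff resides in Galrow, which satisfies one of the alternatives. Met.
Only condition (d) fails.

(d)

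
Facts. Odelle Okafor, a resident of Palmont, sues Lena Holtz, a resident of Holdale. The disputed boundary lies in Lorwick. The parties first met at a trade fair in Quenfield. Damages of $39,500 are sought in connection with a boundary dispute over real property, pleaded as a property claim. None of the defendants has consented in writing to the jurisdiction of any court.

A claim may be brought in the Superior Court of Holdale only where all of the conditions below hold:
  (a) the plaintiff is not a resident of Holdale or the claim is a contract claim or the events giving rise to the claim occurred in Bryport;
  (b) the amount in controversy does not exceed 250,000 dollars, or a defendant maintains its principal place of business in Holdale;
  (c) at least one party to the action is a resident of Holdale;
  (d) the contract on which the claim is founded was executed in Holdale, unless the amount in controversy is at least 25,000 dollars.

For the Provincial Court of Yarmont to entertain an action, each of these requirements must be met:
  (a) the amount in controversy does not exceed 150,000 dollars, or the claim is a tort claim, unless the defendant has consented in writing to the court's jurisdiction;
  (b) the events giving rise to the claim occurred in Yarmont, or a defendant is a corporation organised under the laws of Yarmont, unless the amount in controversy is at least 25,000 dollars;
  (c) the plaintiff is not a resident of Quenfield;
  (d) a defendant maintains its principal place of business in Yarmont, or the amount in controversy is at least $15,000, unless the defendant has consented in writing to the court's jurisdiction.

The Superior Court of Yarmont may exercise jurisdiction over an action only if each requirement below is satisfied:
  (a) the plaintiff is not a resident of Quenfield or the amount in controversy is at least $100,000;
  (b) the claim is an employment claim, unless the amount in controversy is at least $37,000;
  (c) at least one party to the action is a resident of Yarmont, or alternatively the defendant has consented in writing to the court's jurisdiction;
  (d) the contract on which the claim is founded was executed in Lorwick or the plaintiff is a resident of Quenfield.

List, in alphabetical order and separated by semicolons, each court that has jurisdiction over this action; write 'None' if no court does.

the Provincial Court of Yarmont; the Superior Court of Holdale

The Superior Court of Holdale:
  (a) The plaintiff resides in Palmont, which is not Holdale, so this disjunct is met. Condition met.
  (b) The amount in controversy is $39,500, within the USD 250,000 ceiling, so this disjunct is met. Satisfied.
  (c) Lena Holtz resides in Holdale. Condition met.
  (d) No contract (and hence no place of execution) is alleged. But the amount in controversy is 39,500 dollars, which meets the USD 25,000 floor, and the 'unless' clause therefore excuses the requirement. Condition met.
  → Every requirement is satisfied — jurisdiction.
The Provincial Court of Yarmont:
  (a) The amount in controversy is $39,500, within the $150,000 ceiling, so one alternative holds. Condition met.
  (b) The operative events occurred in Lorwick, not Yarmont; no defendant is a corporation — no alternative holds. The proviso rescues it, though: the amount in controversy is USD 39,500, which meets the 25,000 dollars floor. Condition met.
  (c) The plaintiff resides in Palmont, which is not Quenfield. Met.
  (d) The amount in controversy is $39,500, which meets the 15,000 dollars floor, so this disjunct is met. Condition met.
  → Jurisdiction lies.
The Superior Court of Yarmont:
  (a) The plaintiff resides in Palmont, which is not Quenfield — that alternative is enough. Met.
  (b) The claim is a property claim, not an employment claim. However, the amount in controversy is USD 39,500, which meets the $37,000 floor, so the 'unless' proviso supplies this condition. Condition met.
  (c) No party resides in Yarmont; no such written consent has been filed — none of the alternatives is met. Not met.
  (d) No contract (and hence no place of execution) is alleged; the plaintiff resides in Palmont, not Quenfield — every alternative fails. Condition not met.
  → At least one condition fails; no jurisdiction.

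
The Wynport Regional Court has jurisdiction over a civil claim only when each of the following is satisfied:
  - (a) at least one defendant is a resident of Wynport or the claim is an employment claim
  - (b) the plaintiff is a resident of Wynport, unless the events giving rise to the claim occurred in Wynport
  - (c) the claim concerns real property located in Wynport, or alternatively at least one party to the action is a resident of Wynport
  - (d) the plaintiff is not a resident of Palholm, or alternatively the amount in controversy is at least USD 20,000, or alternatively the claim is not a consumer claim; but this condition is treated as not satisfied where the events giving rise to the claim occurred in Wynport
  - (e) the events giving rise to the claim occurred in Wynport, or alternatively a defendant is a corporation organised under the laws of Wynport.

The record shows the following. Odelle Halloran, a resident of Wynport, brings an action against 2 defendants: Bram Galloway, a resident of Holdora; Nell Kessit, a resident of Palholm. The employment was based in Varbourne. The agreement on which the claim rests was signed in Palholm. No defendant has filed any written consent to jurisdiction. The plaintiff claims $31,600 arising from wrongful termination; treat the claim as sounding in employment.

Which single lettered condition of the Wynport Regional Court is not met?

(e)

The Wynport Regional Court:
  (a) The claim is an employment claim, so one alternative holds. Satisfied.
  (b) The plaintiff resides in Wynport. Met.
  (c) Odelle Halloran resides in Wynport, so this disjunct is met. Condition met.
  (d) The plaintiff resides in Wynport, which is not Palholm, so one alternative holds. The carve-out does not apply: the operative events occurred in Varbourne, not Wynport. Condition met.
  (e) The operative events occurred in Varbourne, not Wynport; no defendant is a corporation — none of the alternatives is met. Fails.
Only condition (e) fails.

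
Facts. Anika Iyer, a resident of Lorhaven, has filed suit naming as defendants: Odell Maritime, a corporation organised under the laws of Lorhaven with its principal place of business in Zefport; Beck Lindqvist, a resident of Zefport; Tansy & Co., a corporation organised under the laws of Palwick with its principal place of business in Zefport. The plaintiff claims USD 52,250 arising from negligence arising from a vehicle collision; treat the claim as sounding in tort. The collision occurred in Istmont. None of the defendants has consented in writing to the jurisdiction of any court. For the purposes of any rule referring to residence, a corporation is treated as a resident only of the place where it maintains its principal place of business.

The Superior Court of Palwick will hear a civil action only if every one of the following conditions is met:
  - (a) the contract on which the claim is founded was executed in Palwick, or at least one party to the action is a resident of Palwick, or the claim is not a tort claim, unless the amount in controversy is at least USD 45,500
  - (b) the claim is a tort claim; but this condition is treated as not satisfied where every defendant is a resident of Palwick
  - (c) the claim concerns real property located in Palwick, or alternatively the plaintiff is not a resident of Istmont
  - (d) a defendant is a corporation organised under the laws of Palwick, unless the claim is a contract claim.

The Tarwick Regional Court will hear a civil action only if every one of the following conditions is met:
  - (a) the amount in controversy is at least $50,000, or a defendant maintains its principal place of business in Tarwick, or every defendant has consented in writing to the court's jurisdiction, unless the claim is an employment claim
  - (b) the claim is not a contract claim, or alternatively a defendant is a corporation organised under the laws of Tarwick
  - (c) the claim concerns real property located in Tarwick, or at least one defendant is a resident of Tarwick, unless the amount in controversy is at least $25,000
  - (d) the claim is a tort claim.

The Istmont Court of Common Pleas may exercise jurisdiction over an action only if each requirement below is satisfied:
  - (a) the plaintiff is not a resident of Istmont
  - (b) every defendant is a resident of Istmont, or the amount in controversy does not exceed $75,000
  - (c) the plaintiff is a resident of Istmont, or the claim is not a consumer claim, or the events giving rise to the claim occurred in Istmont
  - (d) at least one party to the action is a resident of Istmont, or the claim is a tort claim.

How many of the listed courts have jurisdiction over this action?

The Superior Court of Palwick:
  (a) No contract (and hence no place of execution) is alleged; no party resides in Palwick; the claim is a tort claim — none of the alternatives is met. But the amount in controversy is 52,250 dollars, which meets the USD 45,500 floor, and the 'unless' clause therefore excuses the requirement. Met.
  (b) The claim is a tort claim. The carve-out does not apply: the defendants reside as follows — Odell Maritime in Zefport, Beck Lindqvist in Zefport, Tansy & Co. in Zefport — not all in Palwick. Condition met.
  (c) The plaintiff resides in Lorhaven, which is not Istmont, which satisfies one of the alternatives. Satisfied.
  (d) Tansy & Co. is organised under the laws of Palwick. Condition met.
  → Jurisdiction lies.
The Tarwick Regional Court:
  (a) The amount in controversy is 52,250 dollars, which meets the 50,000 dollars floor, which satisfies one of the alternatives. Met.
  (b) The claim is a tort claim, not a contract claim — that alternative is enough. Satisfied.
  (c) The claim does not concern real property; no defendant resides in Tarwick (they reside in Zefport, Zefport, Zefport) — every alternative fails. But the amount in controversy is USD 52,250, which meets the USD 25,000 floor, and the 'unless' clause therefore excuses the requirement. Met.
  (d) The claim is a tort claim. Satisfied.
  → Every requirement is satisfied — jurisdiction.
The Istmont Court of Common Pleas:
  (a) The plaintiff resides in Lorhaven, which is not Istmont. Satisfied.
  (b) The amount in controversy is $52,250, within the 75,000 dollars ceiling, so this disjunct is met. Satisfied.
  (c) The claim is a tort claim, not a consumer claim — that alternative is enough. Met.
  (d) The claim is a tort claim, so this disjunct is met. Met.
  → All conditions met; jurisdiction exists.
Courts with jurisdiction: the Superior Court of Palwick, the Tarwick Regional Court, the Istmont Court of Common Pleas — 3 in total.

3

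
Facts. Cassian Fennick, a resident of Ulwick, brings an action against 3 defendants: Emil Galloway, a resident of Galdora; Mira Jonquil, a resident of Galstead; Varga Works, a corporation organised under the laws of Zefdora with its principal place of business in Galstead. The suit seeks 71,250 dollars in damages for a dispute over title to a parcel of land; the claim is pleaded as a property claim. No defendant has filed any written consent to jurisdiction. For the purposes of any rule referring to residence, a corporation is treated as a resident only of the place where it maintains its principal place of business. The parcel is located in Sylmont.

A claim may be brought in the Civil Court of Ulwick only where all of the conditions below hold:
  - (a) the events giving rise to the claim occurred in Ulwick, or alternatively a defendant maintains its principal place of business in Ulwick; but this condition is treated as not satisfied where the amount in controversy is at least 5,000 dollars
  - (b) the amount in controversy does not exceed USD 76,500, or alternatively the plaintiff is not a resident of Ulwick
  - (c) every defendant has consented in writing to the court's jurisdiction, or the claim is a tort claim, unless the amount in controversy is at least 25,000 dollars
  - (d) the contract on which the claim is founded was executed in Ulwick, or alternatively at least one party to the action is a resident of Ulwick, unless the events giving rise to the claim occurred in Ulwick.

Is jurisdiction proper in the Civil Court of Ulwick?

No

The Civil Court of Ulwick:
  (a) The operative events occurred in Sylmont, not Ulwick; the corporate defendant(s) have their principal place of business in Galstead, not Ulwick — every alternative fails. Fails.
  (b) The amount in controversy is $71,250, within the 76,500 dollars ceiling, so one alternative holds. Condition met.
  (c) No such written consent has been filed; the claim is a property claim, not a tort claim — every alternative fails. But the amount in controversy is USD 71,250, which meets the $25,000 floor, and the 'unless' clause therefore excuses the requirement. Met.
  (d) Cassian Fennick resides in Ulwick, so one alternative holds. Condition met.
  → At least one condition fails; no jurisdiction.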